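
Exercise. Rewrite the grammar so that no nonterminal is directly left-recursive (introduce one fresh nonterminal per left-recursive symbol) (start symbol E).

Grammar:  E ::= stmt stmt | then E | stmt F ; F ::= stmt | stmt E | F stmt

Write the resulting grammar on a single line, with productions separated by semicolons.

E ::= stmt stmt | then E | stmt F; F ::= stmt F' | stmt E F'; F' ::= stmt F' | ε

F is directly left-recursive.
For F: α = {stmt}, β = {stmt, stmt E}. Rewrite as F → β F' and F' → α F' | ε.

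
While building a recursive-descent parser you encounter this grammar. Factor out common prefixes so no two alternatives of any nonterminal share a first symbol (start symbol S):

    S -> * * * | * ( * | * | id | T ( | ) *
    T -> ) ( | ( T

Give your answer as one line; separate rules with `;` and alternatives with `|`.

S has alternatives sharing prefix '*': factor to S → * S' with S' → * * | ( * | ε.

S -> id | T ( | ) * | * S'; T -> ) ( | ( T; S' -> * * | ( * | ε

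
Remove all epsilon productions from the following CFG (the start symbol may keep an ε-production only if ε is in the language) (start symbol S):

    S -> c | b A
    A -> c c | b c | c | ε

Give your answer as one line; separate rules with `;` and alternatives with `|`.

S -> c | b A | b; A -> c c | b c | c

The nullable symbols are {A}.
ε ∉ L(G), so no ε-production is kept.
For each production, add variants omitting each subset of nullable occurrences: S → b A gives b A | b.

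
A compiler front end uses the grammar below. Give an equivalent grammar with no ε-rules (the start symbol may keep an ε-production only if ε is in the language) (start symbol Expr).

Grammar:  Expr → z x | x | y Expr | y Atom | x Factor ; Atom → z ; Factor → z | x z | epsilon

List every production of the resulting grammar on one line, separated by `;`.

Expr → z x | x | y Expr | y Atom | x Factor; Atom → z; Factor → z | x z

Nullable nonterminals: {Factor}.
ε ∉ L(G), so no ε-production is kept.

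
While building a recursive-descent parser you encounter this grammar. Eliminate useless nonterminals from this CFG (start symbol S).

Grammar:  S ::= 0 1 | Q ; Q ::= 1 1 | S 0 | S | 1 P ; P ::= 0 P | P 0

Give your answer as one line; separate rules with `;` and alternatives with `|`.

S ::= 0 1 | Q; Q ::= 1 1 | S 0 | S

Generating nonterminals: {Q, S}.
Reachable from S after that: {Q, S}.
Removed useless symbols: {P} and every production mentioning them.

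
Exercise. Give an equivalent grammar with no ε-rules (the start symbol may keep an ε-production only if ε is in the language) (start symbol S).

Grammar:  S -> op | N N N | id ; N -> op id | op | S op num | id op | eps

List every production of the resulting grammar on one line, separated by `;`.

Nullable set = {N, S}.
ε ∈ L(G) since S is nullable, so keep S → ε.
Expand every rule over subsets of its nullable positions: S → N N N gives N N N | N N | N. N → S op num gives S op num | op num.

S -> op | N N N | N N | N | id | ε; N -> op id | op | S op num | op num | id op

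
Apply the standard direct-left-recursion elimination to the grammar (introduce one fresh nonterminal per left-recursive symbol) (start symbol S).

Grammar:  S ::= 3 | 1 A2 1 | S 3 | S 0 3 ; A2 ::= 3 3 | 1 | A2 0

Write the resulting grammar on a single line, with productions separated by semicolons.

S ::= 3 S' | 1 A2 1 S'; A2 ::= 3 3 A2' | 1 A2'; S' ::= 3 S' | 0 3 S' | ε; A2' ::= 0 A2' | ε

S, A2 are directly left-recursive.
For S: α = {3, 0 3}, β = {3, 1 A2 1}. Rewrite as S → β S' and S' → α S' | ε.
For A2: α = {0}, β = {3 3, 1}. Rewrite as A2 → β A2' and A2' → α A2' | ε.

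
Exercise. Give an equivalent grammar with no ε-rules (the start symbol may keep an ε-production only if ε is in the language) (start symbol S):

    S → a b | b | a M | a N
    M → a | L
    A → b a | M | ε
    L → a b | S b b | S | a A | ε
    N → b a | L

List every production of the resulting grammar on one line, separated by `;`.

The nullable symbols are {A, L, M, N}.
ε ∉ L(G), so no ε-production is kept.
Add the nullable-subset variants: S → a M gives a M | a. L → a A gives a A | a.

S → a b | b | a M | a | a N; M → a | L; A → b a | M; L → a b | S b b | S | a A | a; N → b a | L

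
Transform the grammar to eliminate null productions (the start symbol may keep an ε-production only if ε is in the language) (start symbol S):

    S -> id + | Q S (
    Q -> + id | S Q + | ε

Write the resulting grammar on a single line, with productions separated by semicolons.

S -> id + | Q S ( | S (; Q -> + id | S Q + | S +

Nullable nonterminals: {Q}.
ε ∉ L(G), so no ε-production is kept.
For each production, add variants omitting each subset of nullable occurrences: S → Q S ( gives Q S ( | S (. Q → S Q + gives S Q + | S +.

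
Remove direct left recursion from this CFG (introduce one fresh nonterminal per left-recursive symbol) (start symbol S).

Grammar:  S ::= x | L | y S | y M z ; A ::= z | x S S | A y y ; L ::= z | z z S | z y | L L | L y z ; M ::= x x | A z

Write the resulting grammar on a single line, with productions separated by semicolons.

S ::= x | L | y S | y M z; A ::= z A' | x S S A'; L ::= z L' | z z S L' | z y L'; M ::= x x | A z; A' ::= y y A' | ε; L' ::= L L' | y z L' | ε

Left recursion appears on A, L.
For A: α = {y y}, β = {z, x S S}. Rewrite as A → β A' and A' → α A' | ε.
For L: α = {L, y z}, β = {z, z z S, z y}. Rewrite as L → β L' and L' → α L' | ε.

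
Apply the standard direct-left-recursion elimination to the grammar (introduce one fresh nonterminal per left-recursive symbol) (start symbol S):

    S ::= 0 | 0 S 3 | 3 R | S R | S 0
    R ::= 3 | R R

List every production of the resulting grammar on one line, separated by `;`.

S ::= 0 S' | 0 S 3 S' | 3 R S'; R ::= 3 R'; S' ::= R S' | 0 S' | ε; R' ::= R R' | ε

Left recursion appears on S, R.
For S: α = {R, 0}, β = {0, 0 S 3, 3 R}. Rewrite as S → β S' and S' → α S' | ε.
For R: α = {R}, β = {3}. Rewrite as R → β R' and R' → α R' | ε.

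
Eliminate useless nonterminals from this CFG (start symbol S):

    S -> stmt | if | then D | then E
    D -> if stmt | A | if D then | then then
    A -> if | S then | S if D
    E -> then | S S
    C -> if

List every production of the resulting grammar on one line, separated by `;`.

S -> stmt | if | then D | then E; D -> if stmt | A | if D then | then then; A -> if | S then | S if D; E -> then | S S

Generating nonterminals: {A, C, D, E, S}.
Reachable from S after that: {A, D, E, S}.
Removed useless symbols: {C} and every production mentioning them.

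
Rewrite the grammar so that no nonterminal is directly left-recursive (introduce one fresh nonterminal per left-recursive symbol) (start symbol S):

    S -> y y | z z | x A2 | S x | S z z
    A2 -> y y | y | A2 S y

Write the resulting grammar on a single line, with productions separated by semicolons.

Directly left-recursive nonterminals: S, A2.
For S: α = {x, z z}, β = {y y, z z, x A2}. Rewrite as S → β S' and S' → α S' | ε.
For A2: α = {S y}, β = {y y, y}. Rewrite as A2 → β A2' and A2' → α A2' | ε.

S -> y y S' | z z S' | x A2 S'; A2 -> y y A2' | y A2'; S' -> x S' | z z S' | ε; A2' -> S y A2' | ε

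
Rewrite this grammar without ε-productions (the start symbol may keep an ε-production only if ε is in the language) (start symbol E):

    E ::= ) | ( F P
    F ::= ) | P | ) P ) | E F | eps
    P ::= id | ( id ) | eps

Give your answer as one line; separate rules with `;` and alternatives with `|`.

E ::= ) | ( F P | ( F | ( P | (; F ::= ) | P | ) P ) | ) ) | E F | E; P ::= id | ( id )

Nullable set = {F, P}.
ε ∉ L(G), so no ε-production is kept.
For each production, add variants omitting each subset of nullable occurrences: E → ( F P gives ( F P | ( F | ( P | (. F → ) P ) gives ) P ) | ) ). F → E F gives E F | E.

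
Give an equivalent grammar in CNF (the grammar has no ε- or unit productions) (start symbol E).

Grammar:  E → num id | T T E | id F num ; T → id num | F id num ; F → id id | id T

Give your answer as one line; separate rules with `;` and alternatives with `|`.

E → X1 X2 | T Y1 | X2 Y2; T → X2 X1 | F Y3; F → X2 X2 | X2 T; X1 → num; X2 → id; Y1 → T E; Y2 → F X1; Y3 → X2 X1

Introduce a nonterminal for each terminal appearing in a rule of length ≥ 2: X1 → num, X2 → id.
Binarize each right-hand side of length ≥ 3 by chaining fresh nonterminals (Y1, Y2, …): affected rules were E → T T E; E → X2 F X1; T → F X2 X1.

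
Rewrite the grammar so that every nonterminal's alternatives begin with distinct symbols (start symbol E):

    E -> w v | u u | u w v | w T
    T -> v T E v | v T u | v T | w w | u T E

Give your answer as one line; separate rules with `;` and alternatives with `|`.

E has alternatives sharing prefix 'w': factor to E → w E' with E' → v | T.
E has alternatives sharing prefix 'u': factor to E → u E'' with E'' → u | w v.
T has alternatives sharing prefix 'v T': factor to T → v T T' with T' → E v | u | ε.

E -> w E' | u E''; T -> w w | u T E | v T T'; E' -> v | T; E'' -> u | w v; T' -> E v | u | ε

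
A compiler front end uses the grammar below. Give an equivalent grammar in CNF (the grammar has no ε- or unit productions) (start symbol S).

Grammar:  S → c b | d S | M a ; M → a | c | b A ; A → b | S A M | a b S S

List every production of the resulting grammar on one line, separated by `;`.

Introduce a nonterminal for each terminal appearing in a rule of length ≥ 2: X1 → c, X2 → b, X3 → d, X4 → a.
Binarize each right-hand side of length ≥ 3 by chaining fresh nonterminals (Y1, Y2, …): affected rules were A → S A M; A → X4 X2 S S.

S → X1 X2 | X3 S | M X4; M → a | c | X2 A; A → b | S Y1 | X4 Y2; X1 → c; X2 → b; X3 → d; X4 → a; Y1 → A M; Y2 → X2 Y3; Y3 → S S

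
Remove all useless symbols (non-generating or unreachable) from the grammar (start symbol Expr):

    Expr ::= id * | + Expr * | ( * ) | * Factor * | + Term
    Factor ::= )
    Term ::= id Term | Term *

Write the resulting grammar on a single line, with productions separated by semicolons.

Expr ::= id * | + Expr * | ( * ) | * Factor *; Factor ::= )

Generating nonterminals: {Expr, Factor}.
Reachable from Expr after that: {Expr, Factor}.
Removed useless symbols: {Term} and every production mentioning them.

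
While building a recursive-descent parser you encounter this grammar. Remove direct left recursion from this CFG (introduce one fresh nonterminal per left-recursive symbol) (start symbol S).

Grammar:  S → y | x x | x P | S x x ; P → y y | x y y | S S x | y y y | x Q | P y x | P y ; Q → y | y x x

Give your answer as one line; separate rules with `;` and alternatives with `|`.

S, P are directly left-recursive.
For S: α = {x x}, β = {y, x x, x P}. Rewrite as S → β S' and S' → α S' | ε.
For P: α = {y x, y}, β = {y y, x y y, S S x, y y y, x Q}. Rewrite as P → β P' and P' → α P' | ε.

S → y S' | x x S' | x P S'; P → y y P' | x y y P' | S S x P' | y y y P' | x Q P'; Q → y | y x x; S' → x x S' | ε; P' → y x P' | y P' | ε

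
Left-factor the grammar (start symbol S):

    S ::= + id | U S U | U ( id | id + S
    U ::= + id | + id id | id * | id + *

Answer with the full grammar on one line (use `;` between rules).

S has alternatives sharing prefix 'U': factor to S → U S' with S' → S U | ( id.
U has alternatives sharing prefix '+ id': factor to U → + id U' with U' → ε | id.
U has alternatives sharing prefix 'id': factor to U → id U'' with U'' → * | + *.

S ::= + id | id + S | U S'; U ::= + id U' | id U''; S' ::= S U | ( id; U' ::= ε | id; U'' ::= * | + *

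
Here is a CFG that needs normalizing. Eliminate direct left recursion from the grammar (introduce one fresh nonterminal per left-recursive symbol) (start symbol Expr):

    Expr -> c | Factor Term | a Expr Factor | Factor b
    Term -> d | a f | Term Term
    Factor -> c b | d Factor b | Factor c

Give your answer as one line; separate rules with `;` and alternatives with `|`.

Directly left-recursive nonterminals: Term, Factor.
For Term: α = {Term}, β = {d, a f}. Rewrite as Term → β Term1 and Term1 → α Term1 | ε.
For Factor: α = {c}, β = {c b, d Factor b}. Rewrite as Factor → β Factor1 and Factor1 → α Factor1 | ε.

Expr -> c | Factor Term | a Expr Factor | Factor b; Term -> d Term1 | a f Term1; Factor -> c b Factor1 | d Factor b Factor1; Term1 -> Term Term1 | ε; Factor1 -> c Factor1 | ε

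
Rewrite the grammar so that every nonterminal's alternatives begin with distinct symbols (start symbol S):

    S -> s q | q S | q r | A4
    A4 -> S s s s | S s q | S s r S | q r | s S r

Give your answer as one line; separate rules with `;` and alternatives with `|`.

S has alternatives sharing prefix 'q': factor to S → q S' with S' → S | r.
A4 has alternatives sharing prefix 'S s': factor to A4 → S s A4' with A4' → s s | q | r S.

S -> s q | A4 | q S'; A4 -> q r | s S r | S s A4'; S' -> S | r; A4' -> s s | q | r S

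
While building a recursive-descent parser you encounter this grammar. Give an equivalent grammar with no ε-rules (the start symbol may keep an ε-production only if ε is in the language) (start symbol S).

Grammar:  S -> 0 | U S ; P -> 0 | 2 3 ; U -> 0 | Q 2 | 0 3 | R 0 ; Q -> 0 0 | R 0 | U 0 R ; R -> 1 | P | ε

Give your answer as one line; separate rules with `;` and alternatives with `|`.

S -> 0 | U S; P -> 0 | 2 3; U -> 0 | Q 2 | 0 3 | R 0; Q -> 0 0 | R 0 | 0 | U 0 R | U 0; R -> 1 | P

Nullable set = {R}.
ε ∉ L(G), so no ε-production is kept.
For each production, add variants omitting each subset of nullable occurrences: Q → R 0 gives R 0 | 0. Q → U 0 R gives U 0 R | U 0.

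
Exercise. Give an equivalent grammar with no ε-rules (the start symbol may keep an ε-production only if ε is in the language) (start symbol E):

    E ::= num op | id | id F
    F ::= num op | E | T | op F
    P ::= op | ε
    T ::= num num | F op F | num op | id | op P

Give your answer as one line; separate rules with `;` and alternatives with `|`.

Nullable set = {P}.
ε ∉ L(G), so no ε-production is kept.
Add the nullable-subset variants: T → op P gives op P | op.

E ::= num op | id | id F; F ::= num op | E | T | op F; P ::= op; T ::= num num | F op F | num op | id | op P | op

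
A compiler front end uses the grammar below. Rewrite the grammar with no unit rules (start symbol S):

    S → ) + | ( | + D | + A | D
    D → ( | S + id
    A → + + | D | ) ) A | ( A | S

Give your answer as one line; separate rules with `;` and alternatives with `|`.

Unit pairs: A ⇒* {D, S}; S ⇒* {D}.
For every A with A ⇒* B via unit rules, add B's non-unit alternatives to A; then delete every rule of the form X → Y.

S → ( | S + id | ) + | + D | + A; D → ( | S + id; A → ) + | ( | + D | + A | S + id | + + | ) ) A | ( A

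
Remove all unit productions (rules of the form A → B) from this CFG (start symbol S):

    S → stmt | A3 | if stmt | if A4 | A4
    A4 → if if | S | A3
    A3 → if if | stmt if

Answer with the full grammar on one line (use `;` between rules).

Unit pairs: A4 ⇒* {A3, S}; S ⇒* {A3, A4}.
Replace each nonterminal's rules with the union of the non-unit rules of every nonterminal it unit-derives.

S → if if | stmt | if stmt | if A4 | stmt if; A4 → if if | stmt | if stmt | if A4 | stmt if; A3 → if if | stmt if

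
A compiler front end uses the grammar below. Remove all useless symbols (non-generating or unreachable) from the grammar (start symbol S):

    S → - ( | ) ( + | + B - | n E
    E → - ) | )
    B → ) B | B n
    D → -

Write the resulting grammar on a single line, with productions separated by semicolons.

S → - ( | ) ( + | n E; E → - ) | )

Generating nonterminals: {D, E, S}.
Reachable from S after that: {E, S}.
Removed useless symbols: {B, D} and every production mentioning them.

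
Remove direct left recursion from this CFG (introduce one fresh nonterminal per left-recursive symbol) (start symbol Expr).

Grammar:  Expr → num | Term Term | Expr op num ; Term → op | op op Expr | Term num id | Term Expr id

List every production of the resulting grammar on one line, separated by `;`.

Directly left-recursive nonterminals: Expr, Term.
For Expr: α = {op num}, β = {num, Term Term}. Rewrite as Expr → β Expr1 and Expr1 → α Expr1 | ε.
For Term: α = {num id, Expr id}, β = {op, op op Expr}. Rewrite as Term → β Term1 and Term1 → α Term1 | ε.

Expr → num Expr1 | Term Term Expr1; Term → op Term1 | op op Expr Term1; Expr1 → op num Expr1 | ε; Term1 → num id Term1 | Expr id Term1 | ε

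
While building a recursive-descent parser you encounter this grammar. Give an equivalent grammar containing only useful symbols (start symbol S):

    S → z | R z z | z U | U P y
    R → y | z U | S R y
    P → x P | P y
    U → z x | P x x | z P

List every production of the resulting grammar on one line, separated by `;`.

Generating nonterminals: {R, S, U}.
Reachable from S after that: {R, S, U}.
Removed useless symbols: {P} and every production mentioning them.

S → z | R z z | z U; R → y | z U | S R y; U → z x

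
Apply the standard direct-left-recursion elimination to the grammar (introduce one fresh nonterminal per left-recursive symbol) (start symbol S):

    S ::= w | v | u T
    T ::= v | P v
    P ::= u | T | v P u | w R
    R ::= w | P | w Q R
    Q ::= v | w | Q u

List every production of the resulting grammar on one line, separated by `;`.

Directly left-recursive nonterminal: Q.
For Q: α = {u}, β = {v, w}. Rewrite as Q → β Q' and Q' → α Q' | ε.

S ::= w | v | u T; T ::= v | P v; P ::= u | T | v P u | w R; R ::= w | P | w Q R; Q ::= v Q' | w Q'; Q' ::= u Q' | epsilon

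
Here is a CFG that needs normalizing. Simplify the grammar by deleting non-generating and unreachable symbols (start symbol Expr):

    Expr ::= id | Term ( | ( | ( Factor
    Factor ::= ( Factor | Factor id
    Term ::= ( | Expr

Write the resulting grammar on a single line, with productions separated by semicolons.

Expr ::= id | Term ( | (; Term ::= ( | Expr

Generating nonterminals: {Expr, Term}.
Reachable from Expr after that: {Expr, Term}.
Removed useless symbols: {Factor} and every production mentioning them.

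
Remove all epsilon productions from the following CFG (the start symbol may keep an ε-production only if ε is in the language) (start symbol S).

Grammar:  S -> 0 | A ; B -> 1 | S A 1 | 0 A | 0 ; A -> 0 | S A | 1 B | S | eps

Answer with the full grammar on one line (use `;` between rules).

The nullable symbols are {A, S}.
ε ∈ L(G) since S is nullable, so keep S → ε.
For each production, add variants omitting each subset of nullable occurrences: B → S A 1 gives S A 1 | S 1 | A 1. B → 0 A gives 0 A | 0. A → S A gives S A | S.

S -> 0 | A | ε; B -> 1 | S A 1 | S 1 | A 1 | 0 A | 0; A -> 0 | S A | S | 1 B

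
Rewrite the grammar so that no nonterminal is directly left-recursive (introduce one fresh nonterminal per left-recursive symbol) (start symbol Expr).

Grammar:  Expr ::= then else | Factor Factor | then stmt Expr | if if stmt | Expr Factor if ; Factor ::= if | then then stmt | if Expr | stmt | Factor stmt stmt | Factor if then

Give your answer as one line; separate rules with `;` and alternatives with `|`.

Expr ::= then else Expr1 | Factor Factor Expr1 | then stmt Expr Expr1 | if if stmt Expr1; Factor ::= if Factor1 | then then stmt Factor1 | if Expr Factor1 | stmt Factor1; Expr1 ::= Factor if Expr1 | epsilon; Factor1 ::= stmt stmt Factor1 | if then Factor1 | epsilon

Expr, Factor are directly left-recursive.
For Expr: α = {Factor if}, β = {then else, Factor Factor, then stmt Expr, if if stmt}. Rewrite as Expr → β Expr1 and Expr1 → α Expr1 | ε.
For Factor: α = {stmt stmt, if then}, β = {if, then then stmt, if Expr, stmt}. Rewrite as Factor → β Factor1 and Factor1 → α Factor1 | ε.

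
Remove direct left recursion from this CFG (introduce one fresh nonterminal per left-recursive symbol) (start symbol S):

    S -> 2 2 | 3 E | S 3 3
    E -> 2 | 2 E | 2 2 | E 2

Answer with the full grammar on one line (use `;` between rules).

S -> 2 2 S' | 3 E S'; E -> 2 E' | 2 E E' | 2 2 E'; S' -> 3 3 S' | eps; E' -> 2 E' | eps

Directly left-recursive nonterminals: S, E.
For S: α = {3 3}, β = {2 2, 3 E}. Rewrite as S → β S' and S' → α S' | ε.
For E: α = {2}, β = {2, 2 E, 2 2}. Rewrite as E → β E' and E' → α E' | ε.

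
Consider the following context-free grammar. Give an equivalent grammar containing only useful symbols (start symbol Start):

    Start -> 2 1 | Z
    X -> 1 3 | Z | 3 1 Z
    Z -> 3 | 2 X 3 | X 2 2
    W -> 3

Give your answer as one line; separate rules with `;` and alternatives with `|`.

Start -> 2 1 | Z; X -> 1 3 | Z | 3 1 Z; Z -> 3 | 2 X 3 | X 2 2

Generating nonterminals: {Start, W, X, Z}.
Reachable from Start after that: {Start, X, Z}.
Removed useless symbols: {W} and every production mentioning them.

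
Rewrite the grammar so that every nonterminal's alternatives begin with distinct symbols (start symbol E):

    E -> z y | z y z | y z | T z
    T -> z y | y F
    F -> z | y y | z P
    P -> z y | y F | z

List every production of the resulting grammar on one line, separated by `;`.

E has alternatives sharing prefix 'z y': factor to E → z y E' with E' → ε | z.
F has alternatives sharing prefix 'z': factor to F → z F' with F' → ε | P.
P has alternatives sharing prefix 'z': factor to P → z P' with P' → y | ε.

E -> y z | T z | z y E'; T -> z y | y F; F -> y y | z F'; P -> y F | z P'; E' -> ε | z; F' -> ε | P; P' -> y | ε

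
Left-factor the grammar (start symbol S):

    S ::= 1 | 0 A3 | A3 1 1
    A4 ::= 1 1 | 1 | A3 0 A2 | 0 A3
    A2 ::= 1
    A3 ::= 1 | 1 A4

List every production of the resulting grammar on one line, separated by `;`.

A4 has alternatives sharing prefix '1': factor to A4 → 1 A4' with A4' → 1 | ε.
A3 has alternatives sharing prefix '1': factor to A3 → 1 A3' with A3' → ε | A4.

S ::= 1 | 0 A3 | A3 1 1; A4 ::= A3 0 A2 | 0 A3 | 1 A4'; A2 ::= 1; A3 ::= 1 A3'; A4' ::= 1 | ε; A3' ::= ε | A4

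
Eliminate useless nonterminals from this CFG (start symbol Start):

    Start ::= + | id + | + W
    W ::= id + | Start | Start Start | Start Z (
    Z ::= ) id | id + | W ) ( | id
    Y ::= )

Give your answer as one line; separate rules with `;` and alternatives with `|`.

Generating nonterminals: {Start, W, Y, Z}.
Reachable from Start after that: {Start, W, Z}.
Removed useless symbols: {Y} and every production mentioning them.

Start ::= + | id + | + W; W ::= id + | Start | Start Start | Start Z (; Z ::= ) id | id + | W ) ( | id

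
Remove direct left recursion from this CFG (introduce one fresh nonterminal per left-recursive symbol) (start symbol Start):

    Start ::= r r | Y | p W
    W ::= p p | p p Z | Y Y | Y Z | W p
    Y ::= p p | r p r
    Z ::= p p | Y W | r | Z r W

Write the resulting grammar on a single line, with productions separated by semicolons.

Start ::= r r | Y | p W; W ::= p p W1 | p p Z W1 | Y Y W1 | Y Z W1; Y ::= p p | r p r; Z ::= p p Z1 | Y W Z1 | r Z1; W1 ::= p W1 | ε; Z1 ::= r W Z1 | ε

Left recursion appears on W, Z.
For W: α = {p}, β = {p p, p p Z, Y Y, Y Z}. Rewrite as W → β W1 and W1 → α W1 | ε.
For Z: α = {r W}, β = {p p, Y W, r}. Rewrite as Z → β Z1 and Z1 → α Z1 | ε.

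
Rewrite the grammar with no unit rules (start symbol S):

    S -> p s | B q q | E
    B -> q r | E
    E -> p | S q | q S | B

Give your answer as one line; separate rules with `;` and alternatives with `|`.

S -> q r | p | S q | q S | p s | B q q; B -> q r | p | S q | q S; E -> q r | p | S q | q S

Unit pairs: B ⇒* {E}; E ⇒* {B}; S ⇒* {B, E}.
For every A with A ⇒* B via unit rules, add B's non-unit alternatives to A; then delete every rule of the form X → Y.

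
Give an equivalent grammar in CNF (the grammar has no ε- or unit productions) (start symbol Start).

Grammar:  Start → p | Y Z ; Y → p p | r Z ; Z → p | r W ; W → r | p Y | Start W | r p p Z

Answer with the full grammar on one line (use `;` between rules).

Start → p | Y Z; Y → X1 X1 | X2 Z; Z → p | X2 W; W → r | X1 Y | Start W | X2 Y1; X1 → p; X2 → r; Y1 → X1 Y2; Y2 → X1 Z

Introduce a nonterminal for each terminal appearing in a rule of length ≥ 2: X1 → p, X2 → r.
Binarize each right-hand side of length ≥ 3 by chaining fresh nonterminals (Y1, Y2, …): affected rules were W → X2 X1 X1 Z.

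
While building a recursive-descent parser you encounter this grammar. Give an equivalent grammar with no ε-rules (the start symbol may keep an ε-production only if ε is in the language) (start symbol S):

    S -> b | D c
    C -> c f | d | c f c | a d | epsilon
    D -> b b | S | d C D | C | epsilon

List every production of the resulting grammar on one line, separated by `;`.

The nullable symbols are {C, D}.
ε ∉ L(G), so no ε-production is kept.
Add the nullable-subset variants: S → D c gives D c | c. D → d C D gives d C D | d C | d D | d.

S -> b | D c | c; C -> c f | d | c f c | a d; D -> b b | S | d C D | d C | d D | d | C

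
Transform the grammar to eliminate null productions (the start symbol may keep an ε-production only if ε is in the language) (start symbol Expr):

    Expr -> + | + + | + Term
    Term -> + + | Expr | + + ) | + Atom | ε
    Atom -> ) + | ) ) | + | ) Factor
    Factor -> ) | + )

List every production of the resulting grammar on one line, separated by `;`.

Expr -> + | + + | + Term; Term -> + + | Expr | + + ) | + Atom; Atom -> ) + | ) ) | + | ) Factor; Factor -> ) | + )

Nullable set = {Term}.
ε ∉ L(G), so no ε-production is kept.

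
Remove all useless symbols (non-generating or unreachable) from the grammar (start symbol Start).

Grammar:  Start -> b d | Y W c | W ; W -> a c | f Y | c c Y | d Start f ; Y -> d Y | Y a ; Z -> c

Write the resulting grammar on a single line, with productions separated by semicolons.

Generating nonterminals: {Start, W, Z}.
Reachable from Start after that: {Start, W}.
Removed useless symbols: {Y, Z} and every production mentioning them.

Start -> b d | W; W -> a c | d Start f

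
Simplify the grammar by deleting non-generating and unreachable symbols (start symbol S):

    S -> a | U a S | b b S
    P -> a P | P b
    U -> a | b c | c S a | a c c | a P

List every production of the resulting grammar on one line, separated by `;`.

S -> a | U a S | b b S; U -> a | b c | c S a | a c c

Generating nonterminals: {S, U}.
Reachable from S after that: {S, U}.
Removed useless symbols: {P} and every production mentioning them.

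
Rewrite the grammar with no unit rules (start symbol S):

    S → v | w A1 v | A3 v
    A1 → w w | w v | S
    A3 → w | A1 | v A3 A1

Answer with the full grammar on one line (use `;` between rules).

Unit pairs: A1 ⇒* {S}; A3 ⇒* {A1, S}.
For every A with A ⇒* B via unit rules, add B's non-unit alternatives to A; then delete every rule of the form X → Y.

S → v | w A1 v | A3 v; A1 → w w | w v | v | w A1 v | A3 v; A3 → w w | w v | v | w A1 v | A3 v | w | v A3 A1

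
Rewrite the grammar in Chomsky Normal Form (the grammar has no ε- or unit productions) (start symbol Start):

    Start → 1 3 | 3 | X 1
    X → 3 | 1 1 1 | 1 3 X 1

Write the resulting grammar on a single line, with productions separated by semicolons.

Introduce a nonterminal for each terminal appearing in a rule of length ≥ 2: X1 → 1, X2 → 3.
Binarize each right-hand side of length ≥ 3 by chaining fresh nonterminals (Y1, Y2, …): affected rules were X → X1 X1 X1; X → X1 X2 X X1.

Start → X1 X2 | 3 | X X1; X → 3 | X1 Y1 | X1 Y2; X1 → 1; X2 → 3; Y1 → X1 X1; Y2 → X2 Y3; Y3 → X X1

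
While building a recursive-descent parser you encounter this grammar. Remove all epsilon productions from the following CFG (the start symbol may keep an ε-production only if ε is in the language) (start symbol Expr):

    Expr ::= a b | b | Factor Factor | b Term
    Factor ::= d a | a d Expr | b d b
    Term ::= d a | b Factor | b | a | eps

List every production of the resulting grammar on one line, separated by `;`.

The nullable symbols are {Term}.
ε ∉ L(G), so no ε-production is kept.

Expr ::= a b | b | Factor Factor | b Term; Factor ::= d a | a d Expr | b d b; Term ::= d a | b Factor | b | a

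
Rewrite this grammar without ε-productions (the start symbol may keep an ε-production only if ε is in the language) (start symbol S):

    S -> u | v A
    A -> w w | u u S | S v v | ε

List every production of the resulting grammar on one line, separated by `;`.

Nullable nonterminals: {A}.
ε ∉ L(G), so no ε-production is kept.
Add the nullable-subset variants: S → v A gives v A | v.

S -> u | v A | v; A -> w w | u u S | S v v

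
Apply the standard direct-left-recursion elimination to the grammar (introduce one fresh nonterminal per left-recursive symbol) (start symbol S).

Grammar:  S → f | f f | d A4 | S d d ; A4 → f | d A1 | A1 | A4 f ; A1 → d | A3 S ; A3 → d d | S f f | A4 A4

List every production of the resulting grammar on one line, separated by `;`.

S → f S' | f f S' | d A4 S'; A4 → f A4' | d A1 A4' | A1 A4'; A1 → d | A3 S; A3 → d d | S f f | A4 A4; S' → d d S' | ε; A4' → f A4' | ε

Left recursion appears on S, A4.
For S: α = {d d}, β = {f, f f, d A4}. Rewrite as S → β S' and S' → α S' | ε.
For A4: α = {f}, β = {f, d A1, A1}. Rewrite as A4 → β A4' and A4' → α A4' | ε.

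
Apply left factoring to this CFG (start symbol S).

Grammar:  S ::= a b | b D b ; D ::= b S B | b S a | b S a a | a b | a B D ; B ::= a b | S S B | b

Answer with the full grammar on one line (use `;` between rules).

D has alternatives sharing prefix 'b S': factor to D → b S D' with D' → B | a | a a.
D has alternatives sharing prefix 'a': factor to D → a D'' with D'' → b | B D.
D' has alternatives sharing prefix 'a': factor to D' → a D''' with D''' → ε | a.

S ::= a b | b D b; D ::= b S D' | a D''; B ::= a b | S S B | b; D' ::= B | a D'''; D'' ::= b | B D; D''' ::= eps | a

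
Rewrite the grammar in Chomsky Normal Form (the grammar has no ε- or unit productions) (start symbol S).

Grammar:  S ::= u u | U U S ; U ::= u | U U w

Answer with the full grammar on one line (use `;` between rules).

S ::= X1 X1 | U Y1; U ::= u | U Y2; X1 ::= u; X2 ::= w; Y1 ::= U S; Y2 ::= U X2

Introduce a nonterminal for each terminal appearing in a rule of length ≥ 2: X1 → u, X2 → w.
Binarize each right-hand side of length ≥ 3 by chaining fresh nonterminals (Y1, Y2, …): affected rules were S → U U S; U → U U X2.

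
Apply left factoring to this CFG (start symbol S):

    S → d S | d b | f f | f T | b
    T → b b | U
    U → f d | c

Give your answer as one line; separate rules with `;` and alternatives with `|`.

S → b | d S' | f S''; T → b b | U; U → f d | c; S' → S | b; S'' → f | T

S has alternatives sharing prefix 'd': factor to S → d S' with S' → S | b.
S has alternatives sharing prefix 'f': factor to S → f S'' with S'' → f | T.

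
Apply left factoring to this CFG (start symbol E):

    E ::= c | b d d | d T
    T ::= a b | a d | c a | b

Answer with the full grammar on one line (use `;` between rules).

E ::= c | b d d | d T; T ::= c a | b | a T'; T' ::= b | d

T has alternatives sharing prefix 'a': factor to T → a T' with T' → b | d.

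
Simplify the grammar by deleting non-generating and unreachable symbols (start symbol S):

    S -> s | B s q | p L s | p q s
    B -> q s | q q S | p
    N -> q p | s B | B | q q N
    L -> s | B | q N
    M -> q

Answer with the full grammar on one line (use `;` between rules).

S -> s | B s q | p L s | p q s; B -> q s | q q S | p; N -> q p | s B | B | q q N; L -> s | B | q N

Generating nonterminals: {B, L, M, N, S}.
Reachable from S after that: {B, L, N, S}.
Removed useless symbols: {M} and every production mentioning them.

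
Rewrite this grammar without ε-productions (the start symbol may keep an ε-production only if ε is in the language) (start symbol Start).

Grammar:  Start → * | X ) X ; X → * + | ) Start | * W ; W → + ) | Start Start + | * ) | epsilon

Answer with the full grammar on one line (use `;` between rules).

Start → * | X ) X; X → * + | ) Start | * W | *; W → + ) | Start Start + | * )

Nullable nonterminals: {W}.
ε ∉ L(G), so no ε-production is kept.
Expand every rule over subsets of its nullable positions: X → * W gives * W | *.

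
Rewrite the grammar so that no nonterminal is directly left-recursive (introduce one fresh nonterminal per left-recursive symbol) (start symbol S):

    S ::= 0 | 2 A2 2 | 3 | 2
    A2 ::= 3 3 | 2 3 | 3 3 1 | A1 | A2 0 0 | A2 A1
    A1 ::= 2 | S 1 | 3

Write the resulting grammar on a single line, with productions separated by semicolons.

S ::= 0 | 2 A2 2 | 3 | 2; A2 ::= 3 3 A2' | 2 3 A2' | 3 3 1 A2' | A1 A2'; A1 ::= 2 | S 1 | 3; A2' ::= 0 0 A2' | A1 A2' | ε

Left recursion appears on A2.
For A2: α = {0 0, A1}, β = {3 3, 2 3, 3 3 1, A1}. Rewrite as A2 → β A2' and A2' → α A2' | ε.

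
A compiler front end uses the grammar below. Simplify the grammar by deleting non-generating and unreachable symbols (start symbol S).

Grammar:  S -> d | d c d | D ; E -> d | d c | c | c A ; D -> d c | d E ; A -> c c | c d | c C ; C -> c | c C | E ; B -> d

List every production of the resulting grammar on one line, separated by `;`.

S -> d | d c d | D; E -> d | d c | c | c A; D -> d c | d E; A -> c c | c d | c C; C -> c | c C | E

Generating nonterminals: {A, B, C, D, E, S}.
Reachable from S after that: {A, C, D, E, S}.
Removed useless symbols: {B} and every production mentioning them.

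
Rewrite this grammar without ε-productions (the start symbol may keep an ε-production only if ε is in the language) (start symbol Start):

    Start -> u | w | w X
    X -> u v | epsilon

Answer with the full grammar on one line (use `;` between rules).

Start -> u | w | w X; X -> u v

Nullable set = {X}.
ε ∉ L(G), so no ε-production is kept.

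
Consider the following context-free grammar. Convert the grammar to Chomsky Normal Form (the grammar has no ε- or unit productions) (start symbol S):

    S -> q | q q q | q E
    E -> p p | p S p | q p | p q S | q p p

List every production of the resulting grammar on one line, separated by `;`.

Introduce a nonterminal for each terminal appearing in a rule of length ≥ 2: X1 → q, X2 → p.
Binarize each right-hand side of length ≥ 3 by chaining fresh nonterminals (Y1, Y2, …): affected rules were S → X1 X1 X1; E → X2 S X2; E → X2 X1 S; E → X1 X2 X2.

S -> q | X1 Y1 | X1 E; E -> X2 X2 | X2 Y2 | X1 X2 | X2 Y3 | X1 Y4; X1 -> q; X2 -> p; Y1 -> X1 X1; Y2 -> S X2; Y3 -> X1 S; Y4 -> X2 X2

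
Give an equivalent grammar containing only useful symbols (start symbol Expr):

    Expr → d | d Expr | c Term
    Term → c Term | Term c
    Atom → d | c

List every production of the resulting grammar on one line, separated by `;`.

Generating nonterminals: {Atom, Expr}.
Reachable from Expr after that: {Expr}.
Removed useless symbols: {Atom, Term} and every production mentioning them.

Expr → d | d Expr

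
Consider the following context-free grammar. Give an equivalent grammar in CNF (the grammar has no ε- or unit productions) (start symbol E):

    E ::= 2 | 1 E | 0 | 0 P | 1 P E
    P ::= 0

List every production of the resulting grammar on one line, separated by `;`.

Introduce a nonterminal for each terminal appearing in a rule of length ≥ 2: X1 → 1, X2 → 0.
Binarize each right-hand side of length ≥ 3 by chaining fresh nonterminals (Y1, Y2, …): affected rules were E → X1 P E.

E ::= 2 | X1 E | 0 | X2 P | X1 Y1; P ::= 0; X1 ::= 1; X2 ::= 0; Y1 ::= P E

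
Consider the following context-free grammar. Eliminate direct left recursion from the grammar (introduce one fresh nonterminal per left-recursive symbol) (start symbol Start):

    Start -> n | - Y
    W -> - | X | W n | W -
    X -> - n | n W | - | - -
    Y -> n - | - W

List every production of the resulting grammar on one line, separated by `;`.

Start -> n | - Y; W -> - W1 | X W1; X -> - n | n W | - | - -; Y -> n - | - W; W1 -> n W1 | - W1 | eps

W is directly left-recursive.
For W: α = {n, -}, β = {-, X}. Rewrite as W → β W1 and W1 → α W1 | ε.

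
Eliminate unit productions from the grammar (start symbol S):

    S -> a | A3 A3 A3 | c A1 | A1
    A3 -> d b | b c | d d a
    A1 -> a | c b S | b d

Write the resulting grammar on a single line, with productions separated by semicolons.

S -> a | c b S | b d | A3 A3 A3 | c A1; A3 -> d b | b c | d d a; A1 -> a | c b S | b d

Unit pairs: S ⇒* {A1}.
For every A with A ⇒* B via unit rules, add B's non-unit alternatives to A; then delete every rule of the form X → Y.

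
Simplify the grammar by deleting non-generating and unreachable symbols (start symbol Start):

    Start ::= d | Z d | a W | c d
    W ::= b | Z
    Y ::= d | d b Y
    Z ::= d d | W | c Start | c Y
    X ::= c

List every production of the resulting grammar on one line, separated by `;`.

Generating nonterminals: {Start, W, X, Y, Z}.
Reachable from Start after that: {Start, W, Y, Z}.
Removed useless symbols: {X} and every production mentioning them.

Start ::= d | Z d | a W | c d; W ::= b | Z; Y ::= d | d b Y; Z ::= d d | W | c Start | c Y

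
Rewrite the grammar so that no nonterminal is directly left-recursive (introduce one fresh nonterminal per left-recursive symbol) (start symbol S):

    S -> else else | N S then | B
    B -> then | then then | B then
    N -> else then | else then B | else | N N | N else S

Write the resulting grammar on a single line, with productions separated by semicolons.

S -> else else | N S then | B; B -> then B' | then then B'; N -> else then N' | else then B N' | else N'; B' -> then B' | ε; N' -> N N' | else S N' | ε

Left recursion appears on B, N.
For B: α = {then}, β = {then, then then}. Rewrite as B → β B' and B' → α B' | ε.
For N: α = {N, else S}, β = {else then, else then B, else}. Rewrite as N → β N' and N' → α N' | ε.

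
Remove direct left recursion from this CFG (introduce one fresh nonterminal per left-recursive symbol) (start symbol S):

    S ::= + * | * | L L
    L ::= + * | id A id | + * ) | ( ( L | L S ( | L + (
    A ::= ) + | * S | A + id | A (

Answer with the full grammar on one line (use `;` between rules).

L, A are directly left-recursive.
For L: α = {S (, + (}, β = {+ *, id A id, + * ), ( ( L}. Rewrite as L → β L' and L' → α L' | ε.
For A: α = {+ id, (}, β = {) +, * S}. Rewrite as A → β A' and A' → α A' | ε.

S ::= + * | * | L L; L ::= + * L' | id A id L' | + * ) L' | ( ( L L'; A ::= ) + A' | * S A'; L' ::= S ( L' | + ( L' | eps; A' ::= + id A' | ( A' | eps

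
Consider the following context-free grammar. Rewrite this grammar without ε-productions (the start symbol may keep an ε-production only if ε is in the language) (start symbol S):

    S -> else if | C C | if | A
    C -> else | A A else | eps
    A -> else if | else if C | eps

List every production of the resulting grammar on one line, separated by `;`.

Nullable set = {A, C, S}.
ε ∈ L(G) since S is nullable, so keep S → ε.
For each production, add variants omitting each subset of nullable occurrences: S → C C gives C C | C. C → A A else gives A A else | A else.

S -> else if | C C | C | if | A | ε; C -> else | A A else | A else; A -> else if | else if C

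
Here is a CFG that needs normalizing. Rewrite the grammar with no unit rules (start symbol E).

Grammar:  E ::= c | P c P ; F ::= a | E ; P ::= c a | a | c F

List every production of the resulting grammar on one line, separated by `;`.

Unit pairs: F ⇒* {E}.
For every A with A ⇒* B via unit rules, add B's non-unit alternatives to A; then delete every rule of the form X → Y.

E ::= c | P c P; F ::= c | P c P | a; P ::= c a | a | c F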